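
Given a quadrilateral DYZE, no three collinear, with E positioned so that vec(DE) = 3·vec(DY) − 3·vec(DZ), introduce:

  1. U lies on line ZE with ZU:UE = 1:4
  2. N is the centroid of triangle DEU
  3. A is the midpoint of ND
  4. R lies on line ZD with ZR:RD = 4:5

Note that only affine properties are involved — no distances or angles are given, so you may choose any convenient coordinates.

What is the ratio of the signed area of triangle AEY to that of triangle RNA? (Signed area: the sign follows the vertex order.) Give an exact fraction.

[AEY]:[RNA] = -32/5

Choose coordinates D = (0, 0), Y = (1, 0), Z = (0, 1), E = (3, -3).
1. U lies on line ZE with ZU:UE = 1:4 ⇒ U = (3/5, 1/5)
2. N is the centroid of triangle DEU ⇒ N = (6/5, -14/15)
3. A is the midpoint of ND ⇒ A = (3/5, -7/15)
4. R lies on line ZD with ZR:RD = 4:5 ⇒ R = (0, 5/9)
2·[AEY] = 32/15, 2·[RNA] = -1/3
[AEY]:[RNA] = 32/15:-1/3 = -32/5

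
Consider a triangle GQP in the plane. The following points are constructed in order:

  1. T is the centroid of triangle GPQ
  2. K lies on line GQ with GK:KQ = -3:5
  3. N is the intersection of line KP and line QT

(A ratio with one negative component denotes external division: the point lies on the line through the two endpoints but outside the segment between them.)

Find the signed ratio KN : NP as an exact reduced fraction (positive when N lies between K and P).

Choose coordinates G = (0, 0), Q = (1, 0), P = (0, 1).
1. T is the centroid of triangle GPQ ⇒ T = (1/3, 1/3)
2. K lies on line GQ with GK:KQ = -3:5 ⇒ K = (-3/2, 0)
3. N is the intersection of line KP and line QT ⇒ N = (-3/7, 5/7)
N = K + t·(P−K) with t = 5/7, so KN:NP = t:(1−t) = 5/7:2/7

KN:NP = 5/2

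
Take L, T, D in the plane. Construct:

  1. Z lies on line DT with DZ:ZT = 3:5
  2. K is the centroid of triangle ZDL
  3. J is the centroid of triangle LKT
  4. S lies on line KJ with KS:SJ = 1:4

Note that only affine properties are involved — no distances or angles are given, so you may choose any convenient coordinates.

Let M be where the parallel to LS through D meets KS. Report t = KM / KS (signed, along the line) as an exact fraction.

Set L = (0, 0), T = (1, 0), D = (0, 1); any affine frame gives the same invariant.
1. Z lies on line DT with DZ:ZT = 3:5 ⇒ Z = (3/8, 5/8)
2. K is the centroid of triangle ZDL ⇒ K = (1/8, 13/24)
3. J is the centroid of triangle LKT ⇒ J = (3/8, 13/72)
4. S lies on line KJ with KS:SJ = 1:4 ⇒ S = (7/40, 169/360)
through D parallel to LS: direction (7/40, 169/360); meets KS at M = (-7/104, 59/72)
M = K + t·(S−K) with t = -50/13

t = -50/13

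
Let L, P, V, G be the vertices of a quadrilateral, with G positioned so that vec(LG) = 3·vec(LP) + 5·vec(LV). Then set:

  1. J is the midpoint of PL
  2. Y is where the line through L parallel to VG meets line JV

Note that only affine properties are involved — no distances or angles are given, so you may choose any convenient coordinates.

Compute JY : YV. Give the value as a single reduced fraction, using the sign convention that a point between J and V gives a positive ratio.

JY:YV = 2/3

Choose coordinates L = (0, 0), P = (1, 0), V = (0, 1), G = (3, 5).
1. J is the midpoint of PL ⇒ J = (1/2, 0)
2. Y is where the line through L parallel to VG meets line JV ⇒ Y = (3/10, 2/5)
Y = J + t·(V−J) with t = 2/5, so JY:YV = t:(1−t) = 2/5:3/5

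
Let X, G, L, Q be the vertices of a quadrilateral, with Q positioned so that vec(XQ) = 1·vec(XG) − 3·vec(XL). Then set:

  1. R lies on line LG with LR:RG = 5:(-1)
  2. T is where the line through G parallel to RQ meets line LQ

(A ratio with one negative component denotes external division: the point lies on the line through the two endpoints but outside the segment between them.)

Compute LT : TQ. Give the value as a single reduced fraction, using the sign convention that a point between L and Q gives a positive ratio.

Choose coordinates X = (0, 0), G = (1, 0), L = (0, 1), Q = (1, -3).
1. R lies on line LG with LR:RG = 5:(-1) ⇒ R = (5/4, -1/4)
2. T is where the line through G parallel to RQ meets line LQ ⇒ T = (4/5, -11/5)
T = L + t·(Q−L) with t = 4/5, so LT:TQ = t:(1−t) = 4/5:1/5

LT:TQ = 4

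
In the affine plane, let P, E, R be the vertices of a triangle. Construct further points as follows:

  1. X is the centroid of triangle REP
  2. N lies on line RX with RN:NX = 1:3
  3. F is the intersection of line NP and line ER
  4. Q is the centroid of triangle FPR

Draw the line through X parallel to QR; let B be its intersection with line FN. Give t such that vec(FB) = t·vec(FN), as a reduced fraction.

Set P = (0, 0), E = (1, 0), R = (0, 1); any affine frame gives the same invariant.
1. X is the centroid of triangle REP ⇒ X = (1/3, 1/3)
2. N lies on line RX with RN:NX = 1:3 ⇒ N = (1/12, 5/6)
3. F is the intersection of line NP and line ER ⇒ F = (1/11, 10/11)
4. Q is the centroid of triangle FPR ⇒ Q = (1/33, 7/11)
through X parallel to QR: direction (-1/33, 4/11); meets FN at B = (13/66, 65/33)
B = F + t·(N−F) with t = -14

t = -14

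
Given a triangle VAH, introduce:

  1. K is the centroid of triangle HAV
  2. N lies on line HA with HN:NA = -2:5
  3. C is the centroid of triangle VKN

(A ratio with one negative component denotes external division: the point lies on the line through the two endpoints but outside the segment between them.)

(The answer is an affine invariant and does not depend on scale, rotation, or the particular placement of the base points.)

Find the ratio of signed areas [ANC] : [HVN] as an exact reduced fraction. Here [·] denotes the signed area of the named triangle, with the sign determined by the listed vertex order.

Assign V = (0, 0), A = (1, 0), H = (0, 1) — the answer is frame-independent, so this choice is without loss of generality.
1. K is the centroid of triangle HAV ⇒ K = (1/3, 1/3)
2. N lies on line HA with HN:NA = -2:5 ⇒ N = (-2/3, 5/3)
3. C is the centroid of triangle VKN ⇒ C = (-1/9, 2/3)
2·[ANC] = 20/27, 2·[HVN] = -2/3
[ANC]:[HVN] = 20/27:-2/3 = -10/9

[ANC]:[HVN] = -10/9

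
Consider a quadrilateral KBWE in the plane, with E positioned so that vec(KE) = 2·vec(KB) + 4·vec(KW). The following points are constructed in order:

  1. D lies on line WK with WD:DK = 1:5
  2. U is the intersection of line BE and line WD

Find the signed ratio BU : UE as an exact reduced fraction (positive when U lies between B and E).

BU:UE = -1/2

Work in coordinates with K = (0, 0), B = (1, 0), W = (0, 1), E = (2, 4).
1. D lies on line WK with WD:DK = 1:5 ⇒ D = (0, 5/6)
2. U is the intersection of line BE and line WD ⇒ U = (0, -4)
U = B + t·(E−B) with t = -1, so BU:UE = t:(1−t) = -1:2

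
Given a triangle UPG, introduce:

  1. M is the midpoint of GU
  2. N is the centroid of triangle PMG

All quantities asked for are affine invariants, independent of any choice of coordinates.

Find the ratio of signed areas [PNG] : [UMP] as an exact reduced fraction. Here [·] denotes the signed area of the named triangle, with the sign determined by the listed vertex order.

Work in coordinates with U = (0, 0), P = (1, 0), G = (0, 1).
1. M is the midpoint of GU ⇒ M = (0, 1/2)
2. N is the centroid of triangle PMG ⇒ N = (1/3, 1/2)
2·[PNG] = -1/6, 2·[UMP] = -1/2
[PNG]:[UMP] = -1/6:-1/2 = 1/3

[PNG]:[UMP] = 1/3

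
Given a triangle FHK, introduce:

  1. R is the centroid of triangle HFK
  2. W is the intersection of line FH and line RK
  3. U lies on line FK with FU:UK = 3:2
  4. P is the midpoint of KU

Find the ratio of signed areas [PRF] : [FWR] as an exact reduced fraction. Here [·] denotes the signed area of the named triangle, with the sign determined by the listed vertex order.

[PRF]:[FWR] = -8/5

Assign F = (0, 0), H = (1, 0), K = (0, 1) — the answer is frame-independent, so this choice is without loss of generality.
1. R is the centroid of triangle HFK ⇒ R = (1/3, 1/3)
2. W is the intersection of line FH and line RK ⇒ W = (1/2, 0)
3. U lies on line FK with FU:UK = 3:2 ⇒ U = (0, 3/5)
4. P is the midpoint of KU ⇒ P = (0, 4/5)
2·[PRF] = -4/15, 2·[FWR] = 1/6
[PRF]:[FWR] = -4/15:1/6 = -8/5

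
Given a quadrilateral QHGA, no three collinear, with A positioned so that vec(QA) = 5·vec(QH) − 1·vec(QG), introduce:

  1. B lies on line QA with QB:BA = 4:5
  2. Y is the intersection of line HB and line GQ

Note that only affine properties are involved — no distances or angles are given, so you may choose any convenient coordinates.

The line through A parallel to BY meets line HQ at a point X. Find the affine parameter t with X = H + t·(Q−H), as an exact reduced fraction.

Set Q = (0, 0), H = (1, 0), G = (0, 1), A = (5, -1); any affine frame gives the same invariant.
1. B lies on line QA with QB:BA = 4:5 ⇒ B = (20/9, -4/9)
2. Y is the intersection of line HB and line GQ ⇒ Y = (0, 4/11)
through A parallel to BY: direction (-20/9, 80/99); meets HQ at X = (9/4, 0)
X = H + t·(Q−H) with t = -5/4

t = -5/4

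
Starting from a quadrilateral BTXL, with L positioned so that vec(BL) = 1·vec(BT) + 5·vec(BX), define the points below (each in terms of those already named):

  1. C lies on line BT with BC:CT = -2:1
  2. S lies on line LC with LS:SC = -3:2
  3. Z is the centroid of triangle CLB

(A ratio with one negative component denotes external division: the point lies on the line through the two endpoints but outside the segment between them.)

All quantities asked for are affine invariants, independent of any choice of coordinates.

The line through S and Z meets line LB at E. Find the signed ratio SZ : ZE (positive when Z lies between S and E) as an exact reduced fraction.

Work in coordinates with B = (0, 0), T = (1, 0), X = (0, 1), L = (1, 5).
1. C lies on line BT with BC:CT = -2:1 ⇒ C = (2, 0)
2. S lies on line LC with LS:SC = -3:2 ⇒ S = (4, -10)
3. Z is the centroid of triangle CLB ⇒ Z = (1, 5/3)
line SZ meets LB at E = (5/8, 25/8)
Z = S + t·(E−S) with t = 8/9, so SZ:ZE = 8/9:1/9

SZ:ZE = 8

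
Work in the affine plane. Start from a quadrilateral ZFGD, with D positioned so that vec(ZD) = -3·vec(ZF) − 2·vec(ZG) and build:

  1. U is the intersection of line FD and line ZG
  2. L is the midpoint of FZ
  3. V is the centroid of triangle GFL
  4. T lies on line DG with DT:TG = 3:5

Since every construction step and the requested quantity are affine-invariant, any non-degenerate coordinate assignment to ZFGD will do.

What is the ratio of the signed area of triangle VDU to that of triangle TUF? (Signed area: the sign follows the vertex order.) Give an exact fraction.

Work in coordinates with Z = (0, 0), F = (1, 0), G = (0, 1), D = (-3, -2).
1. U is the intersection of line FD and line ZG ⇒ U = (0, -1/2)
2. L is the midpoint of FZ ⇒ L = (1/2, 0)
3. V is the centroid of triangle GFL ⇒ V = (1/2, 1/3)
4. T lies on line DG with DT:TG = 3:5 ⇒ T = (-15/8, -7/8)
2·[VDU] = 7/4, 2·[TUF] = 9/16
[VDU]:[TUF] = 7/4:9/16 = 28/9

[VDU]:[TUF] = 28/9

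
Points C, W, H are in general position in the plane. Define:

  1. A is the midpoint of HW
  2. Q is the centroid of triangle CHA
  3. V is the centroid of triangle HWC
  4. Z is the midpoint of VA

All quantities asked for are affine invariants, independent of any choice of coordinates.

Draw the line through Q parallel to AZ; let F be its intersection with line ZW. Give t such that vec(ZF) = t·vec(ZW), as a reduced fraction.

Choose coordinates C = (0, 0), W = (1, 0), H = (0, 1).
1. A is the midpoint of HW ⇒ A = (1/2, 1/2)
2. Q is the centroid of triangle CHA ⇒ Q = (1/6, 1/2)
3. V is the centroid of triangle HWC ⇒ V = (1/3, 1/3)
4. Z is the midpoint of VA ⇒ Z = (5/12, 5/12)
through Q parallel to AZ: direction (-1/12, -1/12); meets ZW at F = (2/9, 5/9)
F = Z + t·(W−Z) with t = -1/3

t = -1/3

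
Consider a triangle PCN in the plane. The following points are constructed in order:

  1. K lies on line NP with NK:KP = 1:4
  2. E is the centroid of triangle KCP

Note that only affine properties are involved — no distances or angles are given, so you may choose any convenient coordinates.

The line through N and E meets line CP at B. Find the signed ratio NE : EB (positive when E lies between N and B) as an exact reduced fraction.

NE:EB = 11/4

Assign P = (0, 0), C = (1, 0), N = (0, 1) — the answer is frame-independent, so this choice is without loss of generality.
1. K lies on line NP with NK:KP = 1:4 ⇒ K = (0, 4/5)
2. E is the centroid of triangle KCP ⇒ E = (1/3, 4/15)
line NE meets CP at B = (5/11, 0)
E = N + t·(B−N) with t = 11/15, so NE:EB = 11/15:4/15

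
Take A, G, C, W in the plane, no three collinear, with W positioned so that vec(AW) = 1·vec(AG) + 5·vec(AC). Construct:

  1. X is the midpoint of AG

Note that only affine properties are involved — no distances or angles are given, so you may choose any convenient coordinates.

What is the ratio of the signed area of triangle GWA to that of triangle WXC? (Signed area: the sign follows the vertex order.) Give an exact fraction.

[GWA]:[WXC] = -5/3

Set A = (0, 0), G = (1, 0), C = (0, 1), W = (1, 5); any affine frame gives the same invariant.
1. X is the midpoint of AG ⇒ X = (1/2, 0)
2·[GWA] = 5, 2·[WXC] = -3
[GWA]:[WXC] = 5:-3 = -5/3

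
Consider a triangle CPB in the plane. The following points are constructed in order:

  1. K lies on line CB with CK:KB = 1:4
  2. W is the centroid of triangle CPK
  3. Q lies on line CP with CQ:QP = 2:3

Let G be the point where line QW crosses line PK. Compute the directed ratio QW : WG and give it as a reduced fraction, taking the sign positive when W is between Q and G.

Assign C = (0, 0), P = (1, 0), B = (0, 1) — the answer is frame-independent, so this choice is without loss of generality.
1. K lies on line CB with CK:KB = 1:4 ⇒ K = (0, 1/5)
2. W is the centroid of triangle CPK ⇒ W = (1/3, 1/15)
3. Q lies on line CP with CQ:QP = 2:3 ⇒ Q = (2/5, 0)
line QW meets PK at G = (1/4, 3/20)
W = Q + t·(G−Q) with t = 4/9, so QW:WG = 4/9:5/9

QW:WG = 4/5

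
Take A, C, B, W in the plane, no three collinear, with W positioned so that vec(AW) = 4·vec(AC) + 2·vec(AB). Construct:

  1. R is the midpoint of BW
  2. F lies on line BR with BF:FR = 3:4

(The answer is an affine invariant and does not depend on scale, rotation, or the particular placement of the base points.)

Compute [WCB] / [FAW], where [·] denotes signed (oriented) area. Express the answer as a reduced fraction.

[WCB]:[FAW] = -35/22

Set A = (0, 0), C = (1, 0), B = (0, 1), W = (4, 2); any affine frame gives the same invariant.
1. R is the midpoint of BW ⇒ R = (2, 3/2)
2. F lies on line BR with BF:FR = 3:4 ⇒ F = (6/7, 17/14)
2·[WCB] = -5, 2·[FAW] = 22/7
[WCB]:[FAW] = -5:22/7 = -35/22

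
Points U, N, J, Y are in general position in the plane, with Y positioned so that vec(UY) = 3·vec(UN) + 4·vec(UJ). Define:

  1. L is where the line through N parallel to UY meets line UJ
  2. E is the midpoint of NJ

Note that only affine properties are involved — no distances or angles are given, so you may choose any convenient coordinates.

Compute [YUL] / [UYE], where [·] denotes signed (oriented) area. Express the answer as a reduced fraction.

Choose coordinates U = (0, 0), N = (1, 0), J = (0, 1), Y = (3, 4).
1. L is where the line through N parallel to UY meets line UJ ⇒ L = (0, -4/3)
2. E is the midpoint of NJ ⇒ E = (1/2, 1/2)
2·[YUL] = 4, 2·[UYE] = -1/2
[YUL]:[UYE] = 4:-1/2 = -8

[YUL]:[UYE] = -8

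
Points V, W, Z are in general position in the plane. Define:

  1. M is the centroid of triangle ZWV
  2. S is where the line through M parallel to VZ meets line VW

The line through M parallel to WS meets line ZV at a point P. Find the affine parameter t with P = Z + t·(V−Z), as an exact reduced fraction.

Choose coordinates V = (0, 0), W = (1, 0), Z = (0, 1).
1. M is the centroid of triangle ZWV ⇒ M = (1/3, 1/3)
2. S is where the line through M parallel to VZ meets line VW ⇒ S = (1/3, 0)
through M parallel to WS: direction (-2/3, 0); meets ZV at P = (0, 1/3)
P = Z + t·(V−Z) with t = 2/3

t = 2/3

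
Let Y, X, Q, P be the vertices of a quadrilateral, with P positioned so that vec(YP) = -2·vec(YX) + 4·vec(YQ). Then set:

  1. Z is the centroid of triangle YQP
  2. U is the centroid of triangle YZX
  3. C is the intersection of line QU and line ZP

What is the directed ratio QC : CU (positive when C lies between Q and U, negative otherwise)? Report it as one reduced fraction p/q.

QC:CU = -2

Choose coordinates Y = (0, 0), X = (1, 0), Q = (0, 1), P = (-2, 4).
1. Z is the centroid of triangle YQP ⇒ Z = (-2/3, 5/3)
2. U is the centroid of triangle YZX ⇒ U = (1/9, 5/9)
3. C is the intersection of line QU and line ZP ⇒ C = (2/9, 1/9)
C = Q + t·(U−Q) with t = 2, so QC:CU = t:(1−t) = 2:-1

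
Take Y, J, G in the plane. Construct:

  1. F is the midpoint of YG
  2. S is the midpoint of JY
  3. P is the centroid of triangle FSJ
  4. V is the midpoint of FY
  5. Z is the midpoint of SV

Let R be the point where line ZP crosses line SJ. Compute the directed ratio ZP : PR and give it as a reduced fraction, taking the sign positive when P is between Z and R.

ZP:PR = -1/4

Choose coordinates Y = (0, 0), J = (1, 0), G = (0, 1).
1. F is the midpoint of YG ⇒ F = (0, 1/2)
2. S is the midpoint of JY ⇒ S = (1/2, 0)
3. P is the centroid of triangle FSJ ⇒ P = (1/2, 1/6)
4. V is the midpoint of FY ⇒ V = (0, 1/4)
5. Z is the midpoint of SV ⇒ Z = (1/4, 1/8)
line ZP meets SJ at R = (-1/2, 0)
P = Z + t·(R−Z) with t = -1/3, so ZP:PR = -1/3:4/3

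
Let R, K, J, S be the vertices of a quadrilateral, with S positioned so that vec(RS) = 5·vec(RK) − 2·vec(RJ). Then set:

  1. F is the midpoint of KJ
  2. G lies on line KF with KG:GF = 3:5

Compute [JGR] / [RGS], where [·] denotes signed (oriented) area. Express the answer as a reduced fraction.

Work in coordinates with R = (0, 0), K = (1, 0), J = (0, 1), S = (5, -2).
1. F is the midpoint of KJ ⇒ F = (1/2, 1/2)
2. G lies on line KF with KG:GF = 3:5 ⇒ G = (13/16, 3/16)
2·[JGR] = -13/16, 2·[RGS] = -41/16
[JGR]:[RGS] = -13/16:-41/16 = 13/41

[JGR]:[RGS] = 13/41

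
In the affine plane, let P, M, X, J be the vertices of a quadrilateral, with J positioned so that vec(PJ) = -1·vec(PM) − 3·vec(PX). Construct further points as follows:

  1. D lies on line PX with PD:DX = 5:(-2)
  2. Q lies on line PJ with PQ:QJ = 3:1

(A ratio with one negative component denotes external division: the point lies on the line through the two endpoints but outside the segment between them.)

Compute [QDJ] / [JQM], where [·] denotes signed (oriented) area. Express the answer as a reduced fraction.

[QDJ]:[JQM] = -5/9

Assign P = (0, 0), M = (1, 0), X = (0, 1), J = (-1, -3) — the answer is frame-independent, so this choice is without loss of generality.
1. D lies on line PX with PD:DX = 5:(-2) ⇒ D = (0, 5/3)
2. Q lies on line PJ with PQ:QJ = 3:1 ⇒ Q = (-3/4, -9/4)
2·[QDJ] = 5/12, 2·[JQM] = -3/4
[QDJ]:[JQM] = 5/12:-3/4 = -5/9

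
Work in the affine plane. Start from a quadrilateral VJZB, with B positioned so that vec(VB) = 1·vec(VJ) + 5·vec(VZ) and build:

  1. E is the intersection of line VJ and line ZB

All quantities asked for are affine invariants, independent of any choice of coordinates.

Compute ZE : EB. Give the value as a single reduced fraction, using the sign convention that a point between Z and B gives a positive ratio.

ZE:EB = -1/5

Assign V = (0, 0), J = (1, 0), Z = (0, 1), B = (1, 5) — the answer is frame-independent, so this choice is without loss of generality.
1. E is the intersection of line VJ and line ZB ⇒ E = (-1/4, 0)
E = Z + t·(B−Z) with t = -1/4, so ZE:EB = t:(1−t) = -1/4:5/4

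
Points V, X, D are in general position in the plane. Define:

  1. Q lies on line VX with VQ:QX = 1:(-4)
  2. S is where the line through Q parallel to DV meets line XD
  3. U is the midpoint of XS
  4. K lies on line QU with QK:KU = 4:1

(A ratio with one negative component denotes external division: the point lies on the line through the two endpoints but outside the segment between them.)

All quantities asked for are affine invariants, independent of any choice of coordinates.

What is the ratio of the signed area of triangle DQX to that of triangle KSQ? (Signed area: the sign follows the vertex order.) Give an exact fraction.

[DQX]:[KSQ] = 15/8

Choose coordinates V = (0, 0), X = (1, 0), D = (0, 1).
1. Q lies on line VX with VQ:QX = 1:(-4) ⇒ Q = (-1/3, 0)
2. S is where the line through Q parallel to DV meets line XD ⇒ S = (-1/3, 4/3)
3. U is the midpoint of XS ⇒ U = (1/3, 2/3)
4. K lies on line QU with QK:KU = 4:1 ⇒ K = (1/5, 8/15)
2·[DQX] = 4/3, 2·[KSQ] = 32/45
[DQX]:[KSQ] = 4/3:32/45 = 15/8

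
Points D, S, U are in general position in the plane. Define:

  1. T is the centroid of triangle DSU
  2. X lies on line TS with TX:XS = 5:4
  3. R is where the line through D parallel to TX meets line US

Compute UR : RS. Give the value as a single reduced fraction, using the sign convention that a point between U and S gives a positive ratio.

UR:RS = -2

Work in coordinates with D = (0, 0), S = (1, 0), U = (0, 1).
1. T is the centroid of triangle DSU ⇒ T = (1/3, 1/3)
2. X lies on line TS with TX:XS = 5:4 ⇒ X = (19/27, 4/27)
3. R is where the line through D parallel to TX meets line US ⇒ R = (2, -1)
R = U + t·(S−U) with t = 2, so UR:RS = t:(1−t) = 2:-1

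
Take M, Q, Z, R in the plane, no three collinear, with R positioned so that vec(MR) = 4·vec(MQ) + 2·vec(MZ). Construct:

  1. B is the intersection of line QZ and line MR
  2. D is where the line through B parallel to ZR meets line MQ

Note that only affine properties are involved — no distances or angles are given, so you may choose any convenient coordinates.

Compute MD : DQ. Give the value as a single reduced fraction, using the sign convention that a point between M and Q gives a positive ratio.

MD:DQ = -2/5

Choose coordinates M = (0, 0), Q = (1, 0), Z = (0, 1), R = (4, 2).
1. B is the intersection of line QZ and line MR ⇒ B = (2/3, 1/3)
2. D is where the line through B parallel to ZR meets line MQ ⇒ D = (-2/3, 0)
D = M + t·(Q−M) with t = -2/3, so MD:DQ = t:(1−t) = -2/3:5/3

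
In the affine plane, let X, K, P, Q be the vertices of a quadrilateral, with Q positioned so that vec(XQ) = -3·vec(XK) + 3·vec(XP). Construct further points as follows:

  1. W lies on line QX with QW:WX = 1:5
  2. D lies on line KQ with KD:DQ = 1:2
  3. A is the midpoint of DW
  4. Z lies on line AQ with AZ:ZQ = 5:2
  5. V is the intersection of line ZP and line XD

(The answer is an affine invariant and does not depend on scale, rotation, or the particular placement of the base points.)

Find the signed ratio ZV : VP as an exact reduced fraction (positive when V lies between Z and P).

ZV:VP = 5

Assign X = (0, 0), K = (1, 0), P = (0, 1), Q = (-3, 3) — the answer is frame-independent, so this choice is without loss of generality.
1. W lies on line QX with QW:WX = 1:5 ⇒ W = (-5/2, 5/2)
2. D lies on line KQ with KD:DQ = 1:2 ⇒ D = (-1/3, 1)
3. A is the midpoint of DW ⇒ A = (-17/12, 7/4)
4. Z lies on line AQ with AZ:ZQ = 5:2 ⇒ Z = (-107/42, 37/14)
5. V is the intersection of line ZP and line XD ⇒ V = (-107/252, 107/84)
V = Z + t·(P−Z) with t = 5/6, so ZV:VP = t:(1−t) = 5/6:1/6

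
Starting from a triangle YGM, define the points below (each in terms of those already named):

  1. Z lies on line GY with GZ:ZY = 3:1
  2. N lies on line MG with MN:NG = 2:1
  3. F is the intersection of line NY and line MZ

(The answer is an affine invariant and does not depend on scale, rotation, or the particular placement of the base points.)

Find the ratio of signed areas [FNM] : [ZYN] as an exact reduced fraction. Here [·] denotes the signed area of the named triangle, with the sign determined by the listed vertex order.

Assign Y = (0, 0), G = (1, 0), M = (0, 1) — the answer is frame-independent, so this choice is without loss of generality.
1. Z lies on line GY with GZ:ZY = 3:1 ⇒ Z = (1/4, 0)
2. N lies on line MG with MN:NG = 2:1 ⇒ N = (2/3, 1/3)
3. F is the intersection of line NY and line MZ ⇒ F = (2/9, 1/9)
2·[FNM] = 4/9, 2·[ZYN] = -1/12
[FNM]:[ZYN] = 4/9:-1/12 = -16/3

[FNM]:[ZYN] = -16/3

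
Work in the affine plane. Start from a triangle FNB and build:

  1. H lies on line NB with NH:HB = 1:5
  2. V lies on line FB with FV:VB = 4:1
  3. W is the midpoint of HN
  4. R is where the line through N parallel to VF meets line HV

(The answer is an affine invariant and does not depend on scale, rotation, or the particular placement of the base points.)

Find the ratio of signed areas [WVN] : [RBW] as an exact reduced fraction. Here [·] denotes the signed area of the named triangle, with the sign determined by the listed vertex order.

[WVN]:[RBW] = 5/11

Set F = (0, 0), N = (1, 0), B = (0, 1); any affine frame gives the same invariant.
1. H lies on line NB with NH:HB = 1:5 ⇒ H = (5/6, 1/6)
2. V lies on line FB with FV:VB = 4:1 ⇒ V = (0, 4/5)
3. W is the midpoint of HN ⇒ W = (11/12, 1/12)
4. R is where the line through N parallel to VF meets line HV ⇒ R = (1, 1/25)
2·[WVN] = 1/60, 2·[RBW] = 11/300
[WVN]:[RBW] = 1/60:11/300 = 5/11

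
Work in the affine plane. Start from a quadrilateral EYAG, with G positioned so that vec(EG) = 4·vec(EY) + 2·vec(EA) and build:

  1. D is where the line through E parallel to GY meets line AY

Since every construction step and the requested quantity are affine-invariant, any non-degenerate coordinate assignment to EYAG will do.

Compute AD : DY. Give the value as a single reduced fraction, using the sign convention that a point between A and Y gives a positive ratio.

Assign E = (0, 0), Y = (1, 0), A = (0, 1), G = (4, 2) — the answer is frame-independent, so this choice is without loss of generality.
1. D is where the line through E parallel to GY meets line AY ⇒ D = (3/5, 2/5)
D = A + t·(Y−A) with t = 3/5, so AD:DY = t:(1−t) = 3/5:2/5

AD:DY = 3/2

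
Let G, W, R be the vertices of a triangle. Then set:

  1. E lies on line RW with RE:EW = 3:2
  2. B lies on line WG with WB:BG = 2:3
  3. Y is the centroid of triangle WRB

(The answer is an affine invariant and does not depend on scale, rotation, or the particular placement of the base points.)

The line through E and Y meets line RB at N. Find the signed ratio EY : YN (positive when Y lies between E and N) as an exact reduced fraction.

EY:YN = 4/5

Assign G = (0, 0), W = (1, 0), R = (0, 1) — the answer is frame-independent, so this choice is without loss of generality.
1. E lies on line RW with RE:EW = 3:2 ⇒ E = (3/5, 2/5)
2. B lies on line WG with WB:BG = 2:3 ⇒ B = (3/5, 0)
3. Y is the centroid of triangle WRB ⇒ Y = (8/15, 1/3)
line EY meets RB at N = (9/20, 1/4)
Y = E + t·(N−E) with t = 4/9, so EY:YN = 4/9:5/9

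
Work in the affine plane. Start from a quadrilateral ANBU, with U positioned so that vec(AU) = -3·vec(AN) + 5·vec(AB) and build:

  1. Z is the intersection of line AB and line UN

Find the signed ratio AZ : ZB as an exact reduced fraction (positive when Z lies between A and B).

Choose coordinates A = (0, 0), N = (1, 0), B = (0, 1), U = (-3, 5).
1. Z is the intersection of line AB and line UN ⇒ Z = (0, 5/4)
Z = A + t·(B−A) with t = 5/4, so AZ:ZB = t:(1−t) = 5/4:-1/4

AZ:ZB = -5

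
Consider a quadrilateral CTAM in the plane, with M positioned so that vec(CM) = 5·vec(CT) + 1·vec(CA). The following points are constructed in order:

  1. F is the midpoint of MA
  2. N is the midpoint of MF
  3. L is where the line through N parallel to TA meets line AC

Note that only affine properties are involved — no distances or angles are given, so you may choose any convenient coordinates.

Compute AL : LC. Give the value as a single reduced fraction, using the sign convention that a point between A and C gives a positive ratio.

AL:LC = -15/19

Choose coordinates C = (0, 0), T = (1, 0), A = (0, 1), M = (5, 1).
1. F is the midpoint of MA ⇒ F = (5/2, 1)
2. N is the midpoint of MF ⇒ N = (15/4, 1)
3. L is where the line through N parallel to TA meets line AC ⇒ L = (0, 19/4)
L = A + t·(C−A) with t = -15/4, so AL:LC = t:(1−t) = -15/4:19/4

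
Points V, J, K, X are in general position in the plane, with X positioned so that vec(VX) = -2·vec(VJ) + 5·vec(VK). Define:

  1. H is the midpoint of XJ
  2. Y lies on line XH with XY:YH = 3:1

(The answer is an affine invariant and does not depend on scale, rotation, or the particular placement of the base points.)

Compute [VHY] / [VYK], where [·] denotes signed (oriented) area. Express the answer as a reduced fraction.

[VHY]:[VYK] = -5/7

Choose coordinates V = (0, 0), J = (1, 0), K = (0, 1), X = (-2, 5).
1. H is the midpoint of XJ ⇒ H = (-1/2, 5/2)
2. Y lies on line XH with XY:YH = 3:1 ⇒ Y = (-7/8, 25/8)
2·[VHY] = 5/8, 2·[VYK] = -7/8
[VHY]:[VYK] = 5/8:-7/8 = -5/7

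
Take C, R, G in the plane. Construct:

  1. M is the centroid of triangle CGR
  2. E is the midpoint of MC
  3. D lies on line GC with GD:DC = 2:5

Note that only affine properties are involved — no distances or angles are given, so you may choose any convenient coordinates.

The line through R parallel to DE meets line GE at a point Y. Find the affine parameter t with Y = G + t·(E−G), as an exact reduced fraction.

t = -8

Assign C = (0, 0), R = (1, 0), G = (0, 1) — the answer is frame-independent, so this choice is without loss of generality.
1. M is the centroid of triangle CGR ⇒ M = (1/3, 1/3)
2. E is the midpoint of MC ⇒ E = (1/6, 1/6)
3. D lies on line GC with GD:DC = 2:5 ⇒ D = (0, 5/7)
through R parallel to DE: direction (1/6, -23/42); meets GE at Y = (-4/3, 23/3)
Y = G + t·(E−G) with t = -8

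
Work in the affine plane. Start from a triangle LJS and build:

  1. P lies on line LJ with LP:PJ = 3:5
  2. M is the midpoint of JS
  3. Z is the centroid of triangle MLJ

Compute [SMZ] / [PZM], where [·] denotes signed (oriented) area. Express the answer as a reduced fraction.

Work in coordinates with L = (0, 0), J = (1, 0), S = (0, 1).
1. P lies on line LJ with LP:PJ = 3:5 ⇒ P = (3/8, 0)
2. M is the midpoint of JS ⇒ M = (1/2, 1/2)
3. Z is the centroid of triangle MLJ ⇒ Z = (1/2, 1/6)
2·[SMZ] = -1/6, 2·[PZM] = 1/24
[SMZ]:[PZM] = -1/6:1/24 = -4

[SMZ]:[PZM] = -4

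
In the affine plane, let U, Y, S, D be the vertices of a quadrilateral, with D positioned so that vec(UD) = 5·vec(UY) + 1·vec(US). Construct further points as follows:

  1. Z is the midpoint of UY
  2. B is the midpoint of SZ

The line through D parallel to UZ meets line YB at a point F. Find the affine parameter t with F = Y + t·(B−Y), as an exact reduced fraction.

Work in coordinates with U = (0, 0), Y = (1, 0), S = (0, 1), D = (5, 1).
1. Z is the midpoint of UY ⇒ Z = (1/2, 0)
2. B is the midpoint of SZ ⇒ B = (1/4, 1/2)
through D parallel to UZ: direction (1/2, 0); meets YB at F = (-1/2, 1)
F = Y + t·(B−Y) with t = 2

t = 2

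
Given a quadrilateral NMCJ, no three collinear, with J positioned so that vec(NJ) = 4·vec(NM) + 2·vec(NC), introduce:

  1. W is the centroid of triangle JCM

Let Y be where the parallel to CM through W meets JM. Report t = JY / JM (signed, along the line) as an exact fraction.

t = 2/3

Set N = (0, 0), M = (1, 0), C = (0, 1), J = (4, 2); any affine frame gives the same invariant.
1. W is the centroid of triangle JCM ⇒ W = (5/3, 1)
through W parallel to CM: direction (1, -1); meets JM at Y = (2, 2/3)
Y = J + t·(M−J) with t = 2/3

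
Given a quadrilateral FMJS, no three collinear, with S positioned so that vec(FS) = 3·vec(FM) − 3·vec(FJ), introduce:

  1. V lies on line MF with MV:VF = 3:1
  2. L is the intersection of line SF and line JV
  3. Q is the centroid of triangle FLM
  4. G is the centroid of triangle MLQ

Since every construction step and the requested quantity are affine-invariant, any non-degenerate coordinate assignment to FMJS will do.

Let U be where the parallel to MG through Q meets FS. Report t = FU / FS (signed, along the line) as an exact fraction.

Choose coordinates F = (0, 0), M = (1, 0), J = (0, 1), S = (3, -3).
1. V lies on line MF with MV:VF = 3:1 ⇒ V = (1/4, 0)
2. L is the intersection of line SF and line JV ⇒ L = (1/3, -1/3)
3. Q is the centroid of triangle FLM ⇒ Q = (4/9, -1/9)
4. G is the centroid of triangle MLQ ⇒ G = (16/27, -4/27)
through Q parallel to MG: direction (-11/27, -4/27); meets FS at U = (1/5, -1/5)
U = F + t·(S−F) with t = 1/15

t = 1/15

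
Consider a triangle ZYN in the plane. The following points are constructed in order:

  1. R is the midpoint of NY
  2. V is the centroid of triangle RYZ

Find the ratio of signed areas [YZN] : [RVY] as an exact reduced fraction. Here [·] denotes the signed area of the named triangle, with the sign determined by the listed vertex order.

Work in coordinates with Z = (0, 0), Y = (1, 0), N = (0, 1).
1. R is the midpoint of NY ⇒ R = (1/2, 1/2)
2. V is the centroid of triangle RYZ ⇒ V = (1/2, 1/6)
2·[YZN] = -1, 2·[RVY] = 1/6
[YZN]:[RVY] = -1:1/6 = -6

[YZN]:[RVY] = -6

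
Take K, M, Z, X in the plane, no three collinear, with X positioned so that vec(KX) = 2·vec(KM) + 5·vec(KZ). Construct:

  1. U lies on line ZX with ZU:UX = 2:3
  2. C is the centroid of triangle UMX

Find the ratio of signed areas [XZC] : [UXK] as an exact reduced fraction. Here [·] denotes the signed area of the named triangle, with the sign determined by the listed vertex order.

[XZC]:[UXK] = -5/3

Choose coordinates K = (0, 0), M = (1, 0), Z = (0, 1), X = (2, 5).
1. U lies on line ZX with ZU:UX = 2:3 ⇒ U = (4/5, 13/5)
2. C is the centroid of triangle UMX ⇒ C = (19/15, 38/15)
2·[XZC] = 2, 2·[UXK] = -6/5
[XZC]:[UXK] = 2:-6/5 = -5/3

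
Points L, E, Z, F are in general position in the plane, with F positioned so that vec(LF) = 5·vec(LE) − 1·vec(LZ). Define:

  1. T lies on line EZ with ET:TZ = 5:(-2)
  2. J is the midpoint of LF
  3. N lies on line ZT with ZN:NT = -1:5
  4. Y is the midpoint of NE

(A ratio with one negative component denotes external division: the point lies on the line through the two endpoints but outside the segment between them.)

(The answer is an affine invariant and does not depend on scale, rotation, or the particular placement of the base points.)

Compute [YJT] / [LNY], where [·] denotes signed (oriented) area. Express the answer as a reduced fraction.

Work in coordinates with L = (0, 0), E = (1, 0), Z = (0, 1), F = (5, -1).
1. T lies on line EZ with ET:TZ = 5:(-2) ⇒ T = (-2/3, 5/3)
2. J is the midpoint of LF ⇒ J = (5/2, -1/2)
3. N lies on line ZT with ZN:NT = -1:5 ⇒ N = (1/6, 5/6)
4. Y is the midpoint of NE ⇒ Y = (7/12, 5/12)
2·[YJT] = 5/4, 2·[LNY] = -5/12
[YJT]:[LNY] = 5/4:-5/12 = -3

[YJT]:[LNY] = -3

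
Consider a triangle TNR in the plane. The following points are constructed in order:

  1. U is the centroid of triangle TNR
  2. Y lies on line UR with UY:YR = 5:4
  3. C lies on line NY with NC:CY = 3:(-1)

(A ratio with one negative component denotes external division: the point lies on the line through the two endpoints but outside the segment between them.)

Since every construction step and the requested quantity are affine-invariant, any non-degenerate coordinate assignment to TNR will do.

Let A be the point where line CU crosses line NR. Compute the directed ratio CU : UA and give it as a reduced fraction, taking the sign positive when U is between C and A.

CU:UA = -1/3

Work in coordinates with T = (0, 0), N = (1, 0), R = (0, 1).
1. U is the centroid of triangle TNR ⇒ U = (1/3, 1/3)
2. Y lies on line UR with UY:YR = 5:4 ⇒ Y = (4/27, 19/27)
3. C lies on line NY with NC:CY = 3:(-1) ⇒ C = (-5/18, 19/18)
line CU meets NR at A = (-3/2, 5/2)
U = C + t·(A−C) with t = -1/2, so CU:UA = -1/2:3/2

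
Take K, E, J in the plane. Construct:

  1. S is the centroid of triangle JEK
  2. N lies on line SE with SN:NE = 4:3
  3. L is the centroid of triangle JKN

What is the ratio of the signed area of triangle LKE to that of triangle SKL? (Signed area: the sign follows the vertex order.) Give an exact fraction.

Set K = (0, 0), E = (1, 0), J = (0, 1); any affine frame gives the same invariant.
1. S is the centroid of triangle JEK ⇒ S = (1/3, 1/3)
2. N lies on line SE with SN:NE = 4:3 ⇒ N = (5/7, 1/7)
3. L is the centroid of triangle JKN ⇒ L = (5/21, 8/21)
2·[LKE] = 8/21, 2·[SKL] = -1/21
[LKE]:[SKL] = 8/21:-1/21 = -8

[LKE]:[SKL] = -8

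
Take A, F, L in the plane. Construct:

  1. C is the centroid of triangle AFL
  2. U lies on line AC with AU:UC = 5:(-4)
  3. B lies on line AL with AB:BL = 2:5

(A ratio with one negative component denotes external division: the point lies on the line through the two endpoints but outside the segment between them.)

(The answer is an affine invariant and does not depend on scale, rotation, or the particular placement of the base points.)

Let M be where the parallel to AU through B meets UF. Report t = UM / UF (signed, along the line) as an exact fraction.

t = -2/7

Choose coordinates A = (0, 0), F = (1, 0), L = (0, 1).
1. C is the centroid of triangle AFL ⇒ C = (1/3, 1/3)
2. U lies on line AC with AU:UC = 5:(-4) ⇒ U = (5/3, 5/3)
3. B lies on line AL with AB:BL = 2:5 ⇒ B = (0, 2/7)
through B parallel to AU: direction (5/3, 5/3); meets UF at M = (13/7, 15/7)
M = U + t·(F−U) with t = -2/7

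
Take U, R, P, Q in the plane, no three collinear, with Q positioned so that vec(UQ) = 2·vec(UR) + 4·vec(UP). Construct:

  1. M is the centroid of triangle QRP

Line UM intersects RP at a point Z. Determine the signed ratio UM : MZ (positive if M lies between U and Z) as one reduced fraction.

Work in coordinates with U = (0, 0), R = (1, 0), P = (0, 1), Q = (2, 4).
1. M is the centroid of triangle QRP ⇒ M = (1, 5/3)
line UM meets RP at Z = (3/8, 5/8)
M = U + t·(Z−U) with t = 8/3, so UM:MZ = 8/3:-5/3

UM:MZ = -8/5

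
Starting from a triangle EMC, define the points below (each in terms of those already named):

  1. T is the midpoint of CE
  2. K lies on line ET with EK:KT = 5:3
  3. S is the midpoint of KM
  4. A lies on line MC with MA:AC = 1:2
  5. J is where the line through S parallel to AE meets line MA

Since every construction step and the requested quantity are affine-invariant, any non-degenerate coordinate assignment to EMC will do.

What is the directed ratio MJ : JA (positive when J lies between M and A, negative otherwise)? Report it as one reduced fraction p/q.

MJ:JA = 13/3

Work in coordinates with E = (0, 0), M = (1, 0), C = (0, 1).
1. T is the midpoint of CE ⇒ T = (0, 1/2)
2. K lies on line ET with EK:KT = 5:3 ⇒ K = (0, 5/16)
3. S is the midpoint of KM ⇒ S = (1/2, 5/32)
4. A lies on line MC with MA:AC = 1:2 ⇒ A = (2/3, 1/3)
5. J is where the line through S parallel to AE meets line MA ⇒ J = (35/48, 13/48)
J = M + t·(A−M) with t = 13/16, so MJ:JA = t:(1−t) = 13/16:3/16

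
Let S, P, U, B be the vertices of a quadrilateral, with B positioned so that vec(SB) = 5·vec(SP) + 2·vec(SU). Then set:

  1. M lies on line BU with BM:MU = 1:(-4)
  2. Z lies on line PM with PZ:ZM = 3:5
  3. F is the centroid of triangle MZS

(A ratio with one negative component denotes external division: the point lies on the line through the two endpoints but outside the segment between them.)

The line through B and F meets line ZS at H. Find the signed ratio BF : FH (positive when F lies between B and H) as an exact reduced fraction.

Assign S = (0, 0), P = (1, 0), U = (0, 1), B = (5, 2) — the answer is frame-independent, so this choice is without loss of generality.
1. M lies on line BU with BM:MU = 1:(-4) ⇒ M = (20/3, 7/3)
2. Z lies on line PM with PZ:ZM = 3:5 ⇒ Z = (25/8, 7/8)
3. F is the centroid of triangle MZS ⇒ F = (235/72, 77/72)
line BF meets ZS at H = (85/32, 119/160)
F = B + t·(H−B) with t = 20/27, so BF:FH = 20/27:7/27

BF:FH = 20/7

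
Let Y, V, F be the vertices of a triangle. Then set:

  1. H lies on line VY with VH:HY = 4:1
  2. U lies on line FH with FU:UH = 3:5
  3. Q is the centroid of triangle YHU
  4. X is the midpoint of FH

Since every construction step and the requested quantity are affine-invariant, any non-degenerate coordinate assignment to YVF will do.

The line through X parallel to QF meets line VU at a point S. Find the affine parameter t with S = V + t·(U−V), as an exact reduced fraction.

t = 80/81

Set Y = (0, 0), V = (1, 0), F = (0, 1); any affine frame gives the same invariant.
1. H lies on line VY with VH:HY = 4:1 ⇒ H = (1/5, 0)
2. U lies on line FH with FU:UH = 3:5 ⇒ U = (3/40, 5/8)
3. Q is the centroid of triangle YHU ⇒ Q = (11/120, 5/24)
4. X is the midpoint of FH ⇒ X = (1/10, 1/2)
through X parallel to QF: direction (-11/120, 19/24); meets VU at S = (7/81, 50/81)
S = V + t·(U−V) with t = 80/81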